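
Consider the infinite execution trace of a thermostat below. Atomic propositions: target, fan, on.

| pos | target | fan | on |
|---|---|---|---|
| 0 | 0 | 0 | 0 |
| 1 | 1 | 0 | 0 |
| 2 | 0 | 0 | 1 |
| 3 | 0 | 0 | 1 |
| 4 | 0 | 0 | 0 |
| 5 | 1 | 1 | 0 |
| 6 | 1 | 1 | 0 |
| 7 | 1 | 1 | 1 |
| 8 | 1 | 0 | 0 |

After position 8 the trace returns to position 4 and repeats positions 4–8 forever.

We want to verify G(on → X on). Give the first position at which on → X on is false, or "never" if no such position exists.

Check on → X on at each position in order: 0 ✓, 1 ✓, 2 ✓.
At position 3 the labels are {on} and the next position 4 has {}, so on → X on is false there. This is the first violation.

3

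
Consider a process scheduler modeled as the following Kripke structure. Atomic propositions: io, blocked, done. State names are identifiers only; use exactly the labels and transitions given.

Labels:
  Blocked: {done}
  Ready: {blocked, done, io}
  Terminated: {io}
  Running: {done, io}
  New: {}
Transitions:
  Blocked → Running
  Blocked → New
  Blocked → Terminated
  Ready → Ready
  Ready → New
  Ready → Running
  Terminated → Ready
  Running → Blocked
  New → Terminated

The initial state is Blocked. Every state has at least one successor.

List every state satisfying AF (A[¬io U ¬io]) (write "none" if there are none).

{Blocked, Running, New}

States satisfying A[¬io U ¬io]: {Blocked, New}.
States satisfying AF (A[¬io U ¬io]): {Blocked, Running, New}.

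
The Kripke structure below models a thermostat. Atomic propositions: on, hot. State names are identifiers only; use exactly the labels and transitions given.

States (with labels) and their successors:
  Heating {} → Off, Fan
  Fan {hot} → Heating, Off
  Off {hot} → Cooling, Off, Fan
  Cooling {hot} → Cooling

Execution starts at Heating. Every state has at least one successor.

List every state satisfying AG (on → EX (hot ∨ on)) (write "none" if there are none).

{Heating, Fan, Off, Cooling}

States satisfying on → EX (hot ∨ on): {Heating, Fan, Off, Cooling}.
States satisfying AG (on → EX (hot ∨ on)): {Heating, Fan, Off, Cooling}.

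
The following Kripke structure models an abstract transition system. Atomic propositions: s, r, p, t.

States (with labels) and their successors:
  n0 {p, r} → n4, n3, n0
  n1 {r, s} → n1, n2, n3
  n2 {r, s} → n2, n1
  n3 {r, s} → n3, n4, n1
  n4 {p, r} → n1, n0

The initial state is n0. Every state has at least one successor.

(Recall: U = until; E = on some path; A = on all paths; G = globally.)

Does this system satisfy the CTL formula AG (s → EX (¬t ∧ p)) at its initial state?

States satisfying s → EX (¬t ∧ p): {n0, n3, n4}.
States satisfying AG (s → EX (¬t ∧ p)): ∅.
n1 is reachable from n0 and violates s → EX (¬t ∧ p), so AG fails at n0.
n0 ∉ Sat(AG (s → EX (¬t ∧ p))).

No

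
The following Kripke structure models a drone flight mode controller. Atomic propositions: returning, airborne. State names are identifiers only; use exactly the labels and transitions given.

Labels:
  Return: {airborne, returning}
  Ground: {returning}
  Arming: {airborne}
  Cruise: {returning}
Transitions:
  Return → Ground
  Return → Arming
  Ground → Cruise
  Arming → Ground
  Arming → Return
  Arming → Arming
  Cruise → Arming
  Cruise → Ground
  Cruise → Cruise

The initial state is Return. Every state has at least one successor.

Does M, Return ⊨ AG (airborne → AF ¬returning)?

States satisfying airborne → AF ¬returning: {Ground, Arming, Cruise}.
States satisfying AG (airborne → AF ¬returning): ∅.
Return is reachable from Return and violates airborne → AF ¬returning, so AG fails at Return.
Return ∉ Sat(AG (airborne → AF ¬returning)).

Does not hold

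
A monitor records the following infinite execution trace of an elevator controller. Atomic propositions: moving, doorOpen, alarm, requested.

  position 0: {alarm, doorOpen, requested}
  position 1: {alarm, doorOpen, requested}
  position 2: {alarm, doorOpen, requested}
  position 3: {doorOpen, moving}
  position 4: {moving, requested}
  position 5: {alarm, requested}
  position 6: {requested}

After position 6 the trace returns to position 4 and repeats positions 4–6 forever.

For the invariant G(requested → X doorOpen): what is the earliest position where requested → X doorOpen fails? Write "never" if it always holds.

4

Check requested → X doorOpen at each position in order: 0 ✓, 1 ✓, 2 ✓, 3 ✓.
At position 4 the labels are {moving, requested} and the next position 5 has {alarm, requested}, so requested → X doorOpen is false there. This is the first violation.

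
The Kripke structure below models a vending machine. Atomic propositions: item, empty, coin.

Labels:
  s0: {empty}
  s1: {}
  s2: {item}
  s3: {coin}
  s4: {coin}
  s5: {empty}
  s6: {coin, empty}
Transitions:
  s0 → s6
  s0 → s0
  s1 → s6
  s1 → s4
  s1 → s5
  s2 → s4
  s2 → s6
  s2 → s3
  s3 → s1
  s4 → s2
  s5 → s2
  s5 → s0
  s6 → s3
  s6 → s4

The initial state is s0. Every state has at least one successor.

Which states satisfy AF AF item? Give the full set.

{s2, s4}

States satisfying AF item: {s2, s4}.
States satisfying AF AF item: {s2, s4}.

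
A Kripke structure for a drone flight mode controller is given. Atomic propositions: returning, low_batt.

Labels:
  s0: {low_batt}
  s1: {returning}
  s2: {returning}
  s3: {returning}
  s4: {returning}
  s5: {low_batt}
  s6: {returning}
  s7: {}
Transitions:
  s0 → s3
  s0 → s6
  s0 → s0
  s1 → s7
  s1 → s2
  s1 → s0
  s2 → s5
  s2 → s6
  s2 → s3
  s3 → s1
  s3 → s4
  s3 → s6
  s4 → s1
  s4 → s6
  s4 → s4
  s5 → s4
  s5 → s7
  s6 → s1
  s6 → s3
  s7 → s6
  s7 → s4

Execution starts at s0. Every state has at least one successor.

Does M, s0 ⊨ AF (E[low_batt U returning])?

States satisfying E[low_batt U returning]: {s0, s1, s2, s3, s4, s5, s6}.
States satisfying AF (E[low_batt U returning]): {s0, s1, s2, s3, s4, s5, s6, s7}.
s0 ∈ Sat(AF (E[low_batt U returning])).

Holds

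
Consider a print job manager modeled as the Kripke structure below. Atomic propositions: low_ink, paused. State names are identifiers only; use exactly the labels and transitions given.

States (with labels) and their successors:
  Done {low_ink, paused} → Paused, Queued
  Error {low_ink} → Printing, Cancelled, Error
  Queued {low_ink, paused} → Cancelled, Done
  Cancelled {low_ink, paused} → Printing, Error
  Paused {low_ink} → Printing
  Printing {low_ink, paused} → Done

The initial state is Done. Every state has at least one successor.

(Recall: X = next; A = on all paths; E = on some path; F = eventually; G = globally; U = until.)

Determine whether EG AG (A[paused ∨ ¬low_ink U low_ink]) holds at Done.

Holds

States satisfying AG (A[paused ∨ ¬low_ink U low_ink]): {Done, Error, Queued, Cancelled, Paused, Printing}.
States satisfying EG AG (A[paused ∨ ¬low_ink U low_ink]): {Done, Error, Queued, Cancelled, Paused, Printing}.
Done ∈ Sat(EG AG (A[paused ∨ ¬low_ink U low_ink])).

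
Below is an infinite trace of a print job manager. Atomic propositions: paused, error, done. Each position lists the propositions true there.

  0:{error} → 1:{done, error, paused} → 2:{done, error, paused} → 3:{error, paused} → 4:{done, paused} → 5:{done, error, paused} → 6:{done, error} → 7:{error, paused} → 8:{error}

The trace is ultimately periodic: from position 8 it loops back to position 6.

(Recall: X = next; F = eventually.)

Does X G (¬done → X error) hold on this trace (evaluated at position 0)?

The position after 0 is 1; G (¬done → X error) is false there.

Violated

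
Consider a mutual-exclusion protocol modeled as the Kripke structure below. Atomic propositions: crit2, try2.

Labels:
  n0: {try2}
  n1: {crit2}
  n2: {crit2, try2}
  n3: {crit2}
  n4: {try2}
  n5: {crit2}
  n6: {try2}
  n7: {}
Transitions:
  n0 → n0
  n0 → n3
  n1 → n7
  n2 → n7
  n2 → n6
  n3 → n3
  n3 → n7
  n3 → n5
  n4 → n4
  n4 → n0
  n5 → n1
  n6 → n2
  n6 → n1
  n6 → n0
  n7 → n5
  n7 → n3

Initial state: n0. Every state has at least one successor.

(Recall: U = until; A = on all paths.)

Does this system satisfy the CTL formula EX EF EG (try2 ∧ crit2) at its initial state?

States satisfying EF EG (try2 ∧ crit2): ∅.
States satisfying EX EF EG (try2 ∧ crit2): ∅.
No suitable path/successor from n0 witnesses the formula.
n0 ∉ Sat(EX EF EG (try2 ∧ crit2)).

No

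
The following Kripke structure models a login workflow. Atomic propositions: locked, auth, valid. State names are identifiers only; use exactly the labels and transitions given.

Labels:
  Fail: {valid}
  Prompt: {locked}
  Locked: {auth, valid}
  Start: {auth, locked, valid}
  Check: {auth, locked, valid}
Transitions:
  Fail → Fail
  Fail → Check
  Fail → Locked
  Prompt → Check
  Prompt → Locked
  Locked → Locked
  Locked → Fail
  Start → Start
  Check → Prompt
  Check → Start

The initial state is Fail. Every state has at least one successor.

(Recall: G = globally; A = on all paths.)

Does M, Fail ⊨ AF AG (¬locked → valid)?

States satisfying AG (¬locked → valid): {Fail, Prompt, Locked, Start, Check}.
States satisfying AF AG (¬locked → valid): {Fail, Prompt, Locked, Start, Check}.
Fail ∈ Sat(AF AG (¬locked → valid)).

Yes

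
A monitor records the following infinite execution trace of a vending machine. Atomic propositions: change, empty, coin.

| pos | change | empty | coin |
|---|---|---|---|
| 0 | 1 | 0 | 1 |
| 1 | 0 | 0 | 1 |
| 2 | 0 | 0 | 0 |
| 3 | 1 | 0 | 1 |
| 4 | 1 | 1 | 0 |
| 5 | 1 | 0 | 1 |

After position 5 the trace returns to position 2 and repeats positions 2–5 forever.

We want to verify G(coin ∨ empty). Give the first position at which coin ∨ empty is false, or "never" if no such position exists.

2

Check coin ∨ empty at each position in order: 0 ✓, 1 ✓.
At position 2 the labels are {}, so coin ∨ empty is false there. This is the first violation.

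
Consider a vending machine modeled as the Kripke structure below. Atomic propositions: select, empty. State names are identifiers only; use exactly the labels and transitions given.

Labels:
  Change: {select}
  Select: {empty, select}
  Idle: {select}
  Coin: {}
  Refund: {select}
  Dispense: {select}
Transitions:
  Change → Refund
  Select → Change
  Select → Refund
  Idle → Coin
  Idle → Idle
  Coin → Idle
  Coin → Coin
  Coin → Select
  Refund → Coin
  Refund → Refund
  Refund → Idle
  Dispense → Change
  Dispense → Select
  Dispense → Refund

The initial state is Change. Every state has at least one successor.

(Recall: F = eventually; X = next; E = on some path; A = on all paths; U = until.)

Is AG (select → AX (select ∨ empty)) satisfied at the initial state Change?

States satisfying select → AX (select ∨ empty): {Change, Select, Coin, Dispense}.
States satisfying AG (select → AX (select ∨ empty)): ∅.
Idle is reachable from Change and violates select → AX (select ∨ empty), so AG fails at Change.
Change ∉ Sat(AG (select → AX (select ∨ empty))).

No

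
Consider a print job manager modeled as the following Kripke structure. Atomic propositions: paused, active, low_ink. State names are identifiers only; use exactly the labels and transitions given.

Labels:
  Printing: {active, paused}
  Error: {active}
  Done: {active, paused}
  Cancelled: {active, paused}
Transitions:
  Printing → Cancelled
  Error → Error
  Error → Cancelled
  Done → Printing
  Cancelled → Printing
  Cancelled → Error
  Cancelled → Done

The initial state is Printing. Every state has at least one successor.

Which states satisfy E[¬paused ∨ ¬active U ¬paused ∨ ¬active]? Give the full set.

States satisfying ¬paused ∨ ¬active: {Error}.
States satisfying E[¬paused ∨ ¬active U ¬paused ∨ ¬active]: {Error}.

{Error}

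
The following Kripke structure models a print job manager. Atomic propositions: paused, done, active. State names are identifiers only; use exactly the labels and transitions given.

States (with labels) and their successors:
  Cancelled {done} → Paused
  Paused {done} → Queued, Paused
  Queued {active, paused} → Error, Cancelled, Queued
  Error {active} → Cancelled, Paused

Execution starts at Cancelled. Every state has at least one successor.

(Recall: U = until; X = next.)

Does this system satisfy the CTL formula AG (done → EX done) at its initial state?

Holds

States satisfying done → EX done: {Cancelled, Paused, Queued, Error}.
States satisfying AG (done → EX done): {Cancelled, Paused, Queued, Error}.
Every state reachable from Cancelled satisfies done → EX done.
Cancelled ∈ Sat(AG (done → EX done)).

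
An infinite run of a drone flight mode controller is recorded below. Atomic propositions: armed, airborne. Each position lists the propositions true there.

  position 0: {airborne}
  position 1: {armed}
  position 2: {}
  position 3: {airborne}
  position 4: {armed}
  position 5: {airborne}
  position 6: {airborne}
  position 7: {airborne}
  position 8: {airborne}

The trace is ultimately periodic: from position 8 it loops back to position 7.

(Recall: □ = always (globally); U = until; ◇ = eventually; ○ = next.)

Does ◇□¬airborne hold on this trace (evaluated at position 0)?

□¬airborne is false at every position 0..8, so it never becomes true and ◇□¬airborne fails.

Does not hold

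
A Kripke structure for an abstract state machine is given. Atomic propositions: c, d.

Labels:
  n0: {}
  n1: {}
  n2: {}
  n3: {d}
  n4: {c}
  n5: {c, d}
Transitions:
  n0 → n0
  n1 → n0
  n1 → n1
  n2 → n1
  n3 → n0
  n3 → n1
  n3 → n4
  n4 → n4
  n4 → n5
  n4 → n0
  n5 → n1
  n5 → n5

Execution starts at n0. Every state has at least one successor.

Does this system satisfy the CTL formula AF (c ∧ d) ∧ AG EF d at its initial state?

States satisfying c ∧ d: {n5}.
States satisfying AF (c ∧ d): {n5}.
States satisfying EF d: {n3, n4, n5}.
States satisfying AG EF d: ∅.
States satisfying AF (c ∧ d) ∧ AG EF d: ∅.
n0 ∉ Sat(AF (c ∧ d) ∧ AG EF d).

Does not hold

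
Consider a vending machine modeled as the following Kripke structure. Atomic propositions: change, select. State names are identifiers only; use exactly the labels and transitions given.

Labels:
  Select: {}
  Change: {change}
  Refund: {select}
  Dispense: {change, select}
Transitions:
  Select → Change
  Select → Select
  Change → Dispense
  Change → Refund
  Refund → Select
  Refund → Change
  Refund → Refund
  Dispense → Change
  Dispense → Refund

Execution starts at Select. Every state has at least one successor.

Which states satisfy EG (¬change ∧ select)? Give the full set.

States satisfying ¬change ∧ select: {Refund}.
States satisfying EG (¬change ∧ select): {Refund}.

{Refund}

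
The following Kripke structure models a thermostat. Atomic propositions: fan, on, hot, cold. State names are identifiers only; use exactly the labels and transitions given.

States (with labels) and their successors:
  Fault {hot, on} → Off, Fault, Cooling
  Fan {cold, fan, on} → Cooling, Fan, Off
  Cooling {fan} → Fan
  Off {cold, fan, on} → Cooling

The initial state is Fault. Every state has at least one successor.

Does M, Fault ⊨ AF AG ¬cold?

States satisfying AG ¬cold: ∅.
States satisfying AF AG ¬cold: ∅.
There is a path from Fault along which AG ¬cold never holds.
Fault ∉ Sat(AF AG ¬cold).

No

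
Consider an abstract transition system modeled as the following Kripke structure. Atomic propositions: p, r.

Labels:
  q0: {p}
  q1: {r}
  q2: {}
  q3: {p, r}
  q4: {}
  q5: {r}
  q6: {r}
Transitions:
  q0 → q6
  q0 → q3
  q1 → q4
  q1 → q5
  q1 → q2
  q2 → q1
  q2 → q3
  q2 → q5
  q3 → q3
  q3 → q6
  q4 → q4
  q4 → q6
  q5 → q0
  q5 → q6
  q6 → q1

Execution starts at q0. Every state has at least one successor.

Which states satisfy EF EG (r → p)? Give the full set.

{q0, q1, q2, q3, q4, q5, q6}

States satisfying EG (r → p): {q0, q2, q3, q4}.
States satisfying EF EG (r → p): {q0, q1, q2, q3, q4, q5, q6}.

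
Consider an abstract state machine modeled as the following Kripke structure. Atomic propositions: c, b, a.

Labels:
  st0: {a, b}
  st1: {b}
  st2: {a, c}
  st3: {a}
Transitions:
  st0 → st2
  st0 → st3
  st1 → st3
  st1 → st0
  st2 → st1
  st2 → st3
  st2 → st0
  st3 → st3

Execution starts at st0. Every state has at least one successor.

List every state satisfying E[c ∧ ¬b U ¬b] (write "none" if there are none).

States satisfying c ∧ ¬b: {st2}.
States satisfying ¬b: {st2, st3}.
States satisfying E[c ∧ ¬b U ¬b]: {st2, st3}.

{st2, st3}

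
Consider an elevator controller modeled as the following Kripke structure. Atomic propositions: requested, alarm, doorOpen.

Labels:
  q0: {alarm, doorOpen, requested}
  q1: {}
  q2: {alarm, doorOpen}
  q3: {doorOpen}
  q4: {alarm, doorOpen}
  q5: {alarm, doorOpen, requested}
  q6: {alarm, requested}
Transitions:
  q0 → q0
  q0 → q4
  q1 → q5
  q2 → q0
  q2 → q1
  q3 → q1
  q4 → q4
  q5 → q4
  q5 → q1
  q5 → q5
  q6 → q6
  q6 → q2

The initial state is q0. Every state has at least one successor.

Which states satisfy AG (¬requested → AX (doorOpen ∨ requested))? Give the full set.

{q0, q1, q4, q5}

States satisfying ¬requested → AX (doorOpen ∨ requested): {q0, q1, q4, q5, q6}.
States satisfying AG (¬requested → AX (doorOpen ∨ requested)): {q0, q1, q4, q5}.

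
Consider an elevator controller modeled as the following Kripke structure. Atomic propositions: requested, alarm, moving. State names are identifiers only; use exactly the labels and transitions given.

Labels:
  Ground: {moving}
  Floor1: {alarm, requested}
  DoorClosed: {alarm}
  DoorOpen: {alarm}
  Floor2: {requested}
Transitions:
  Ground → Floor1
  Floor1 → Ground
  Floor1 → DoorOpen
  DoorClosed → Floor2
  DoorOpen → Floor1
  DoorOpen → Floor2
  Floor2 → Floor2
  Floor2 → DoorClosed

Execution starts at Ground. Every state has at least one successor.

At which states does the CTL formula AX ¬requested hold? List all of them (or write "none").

States satisfying ¬requested: {Ground, DoorClosed, DoorOpen}.
States satisfying AX ¬requested: {Floor1}.

{Floor1}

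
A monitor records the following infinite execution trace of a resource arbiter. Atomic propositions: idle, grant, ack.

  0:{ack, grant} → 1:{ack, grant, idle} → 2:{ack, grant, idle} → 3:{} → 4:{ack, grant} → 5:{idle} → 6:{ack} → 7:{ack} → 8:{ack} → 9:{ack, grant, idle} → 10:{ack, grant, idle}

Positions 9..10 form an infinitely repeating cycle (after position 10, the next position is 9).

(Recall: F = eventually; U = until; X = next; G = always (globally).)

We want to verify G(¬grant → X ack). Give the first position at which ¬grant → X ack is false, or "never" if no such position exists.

never

¬grant → X ack holds at every position 0..10, and those are all the positions the trace ever visits, so the invariant G(¬grant → X ack) is never violated.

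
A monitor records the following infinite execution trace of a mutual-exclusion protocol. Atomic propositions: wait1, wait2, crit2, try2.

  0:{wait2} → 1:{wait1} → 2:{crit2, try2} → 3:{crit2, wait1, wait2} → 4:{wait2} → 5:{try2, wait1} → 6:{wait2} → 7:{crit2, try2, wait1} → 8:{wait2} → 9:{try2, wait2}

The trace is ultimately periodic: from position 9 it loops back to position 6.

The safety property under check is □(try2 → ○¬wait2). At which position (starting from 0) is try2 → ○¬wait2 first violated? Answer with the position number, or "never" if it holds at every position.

2

Check try2 → ○¬wait2 at each position in order: 0 ✓, 1 ✓.
At position 2 the labels are {crit2, try2} and the next position 3 has {crit2, wait1, wait2}, so try2 → ○¬wait2 is false there. This is the first violation.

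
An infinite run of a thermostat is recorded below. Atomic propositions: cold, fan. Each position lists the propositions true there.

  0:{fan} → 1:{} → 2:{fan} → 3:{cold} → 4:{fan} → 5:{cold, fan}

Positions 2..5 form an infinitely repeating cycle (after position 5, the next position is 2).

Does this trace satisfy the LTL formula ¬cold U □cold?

Walking from position 0: at position 3, □cold has not yet held and ¬cold fails, so ¬cold U □cold is false.

Violated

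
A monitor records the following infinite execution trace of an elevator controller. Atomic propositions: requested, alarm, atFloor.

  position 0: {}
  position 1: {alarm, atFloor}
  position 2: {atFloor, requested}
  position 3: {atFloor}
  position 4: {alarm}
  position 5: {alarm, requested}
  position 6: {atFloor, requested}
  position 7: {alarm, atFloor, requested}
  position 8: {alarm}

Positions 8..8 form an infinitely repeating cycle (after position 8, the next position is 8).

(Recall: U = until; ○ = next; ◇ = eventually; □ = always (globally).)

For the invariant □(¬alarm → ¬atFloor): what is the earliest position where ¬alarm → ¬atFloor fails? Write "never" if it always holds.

Check ¬alarm → ¬atFloor at each position in order: 0 ✓, 1 ✓.
At position 2 the labels are {atFloor, requested}, so ¬alarm → ¬atFloor is false there. This is the first violation.

2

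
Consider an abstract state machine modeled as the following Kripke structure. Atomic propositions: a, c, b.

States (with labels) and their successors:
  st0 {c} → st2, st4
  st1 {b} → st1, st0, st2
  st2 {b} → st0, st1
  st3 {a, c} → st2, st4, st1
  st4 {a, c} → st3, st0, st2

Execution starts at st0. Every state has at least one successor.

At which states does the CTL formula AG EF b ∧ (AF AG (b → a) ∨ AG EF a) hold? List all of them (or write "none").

States satisfying EF b: {st0, st1, st2, st3, st4}.
States satisfying AG EF b: {st0, st1, st2, st3, st4}.
States satisfying AG (b → a): ∅.
States satisfying AF AG (b → a): ∅.
States satisfying EF a: {st0, st1, st2, st3, st4}.
States satisfying AG EF a: {st0, st1, st2, st3, st4}.
States satisfying AF AG (b → a) ∨ AG EF a: {st0, st1, st2, st3, st4}.
States satisfying AG EF b ∧ (AF AG (b → a) ∨ AG EF a): {st0, st1, st2, st3, st4}.

{st0, st1, st2, st3, st4}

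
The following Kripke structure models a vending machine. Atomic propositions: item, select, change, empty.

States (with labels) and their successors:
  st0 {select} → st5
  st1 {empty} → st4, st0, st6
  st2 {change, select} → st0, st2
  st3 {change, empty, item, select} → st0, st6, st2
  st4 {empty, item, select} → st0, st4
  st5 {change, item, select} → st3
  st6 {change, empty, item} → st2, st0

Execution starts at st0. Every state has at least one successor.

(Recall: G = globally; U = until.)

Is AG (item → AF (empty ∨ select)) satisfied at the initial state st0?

States satisfying item → AF (empty ∨ select): {st0, st1, st2, st3, st4, st5, st6}.
States satisfying AG (item → AF (empty ∨ select)): {st0, st1, st2, st3, st4, st5, st6}.
Every state reachable from st0 satisfies item → AF (empty ∨ select).
st0 ∈ Sat(AG (item → AF (empty ∨ select))).

Yes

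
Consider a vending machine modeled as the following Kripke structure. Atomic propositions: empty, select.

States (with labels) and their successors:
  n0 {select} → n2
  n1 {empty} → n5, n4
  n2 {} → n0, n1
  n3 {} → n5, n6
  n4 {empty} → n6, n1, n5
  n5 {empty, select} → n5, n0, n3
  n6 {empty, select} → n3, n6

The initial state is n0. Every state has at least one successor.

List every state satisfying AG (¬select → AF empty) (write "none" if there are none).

none

States satisfying ¬select → AF empty: {n0, n1, n3, n4, n5, n6}.
States satisfying AG (¬select → AF empty): ∅.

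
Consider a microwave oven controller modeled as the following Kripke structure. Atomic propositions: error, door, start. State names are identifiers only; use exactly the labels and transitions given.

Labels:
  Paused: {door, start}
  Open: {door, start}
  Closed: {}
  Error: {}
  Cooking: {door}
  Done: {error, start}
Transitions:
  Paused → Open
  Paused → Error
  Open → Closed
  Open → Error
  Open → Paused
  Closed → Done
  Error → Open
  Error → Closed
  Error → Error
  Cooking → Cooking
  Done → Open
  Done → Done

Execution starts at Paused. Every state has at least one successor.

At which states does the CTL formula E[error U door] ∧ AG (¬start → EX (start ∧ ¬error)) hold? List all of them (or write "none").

none

States satisfying error: {Done}.
States satisfying door: {Paused, Open, Cooking}.
States satisfying E[error U door]: {Paused, Open, Cooking, Done}.
States satisfying ¬start → EX (start ∧ ¬error): {Paused, Open, Error, Done}.
States satisfying AG (¬start → EX (start ∧ ¬error)): ∅.
States satisfying E[error U door] ∧ AG (¬start → EX (start ∧ ¬error)): ∅.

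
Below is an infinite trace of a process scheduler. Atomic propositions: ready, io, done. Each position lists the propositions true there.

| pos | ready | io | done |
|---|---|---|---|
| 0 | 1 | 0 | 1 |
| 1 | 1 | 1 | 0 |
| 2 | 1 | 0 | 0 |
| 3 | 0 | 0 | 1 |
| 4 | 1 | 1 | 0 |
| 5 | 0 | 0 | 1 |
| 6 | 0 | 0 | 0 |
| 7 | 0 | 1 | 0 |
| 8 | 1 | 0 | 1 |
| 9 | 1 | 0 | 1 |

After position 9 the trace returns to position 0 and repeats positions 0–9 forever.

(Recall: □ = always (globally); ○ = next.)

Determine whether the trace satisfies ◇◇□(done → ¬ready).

Does not hold

◇□(done → ¬ready) is false at every position 0..9, so it never becomes true and ◇◇□(done → ¬ready) fails.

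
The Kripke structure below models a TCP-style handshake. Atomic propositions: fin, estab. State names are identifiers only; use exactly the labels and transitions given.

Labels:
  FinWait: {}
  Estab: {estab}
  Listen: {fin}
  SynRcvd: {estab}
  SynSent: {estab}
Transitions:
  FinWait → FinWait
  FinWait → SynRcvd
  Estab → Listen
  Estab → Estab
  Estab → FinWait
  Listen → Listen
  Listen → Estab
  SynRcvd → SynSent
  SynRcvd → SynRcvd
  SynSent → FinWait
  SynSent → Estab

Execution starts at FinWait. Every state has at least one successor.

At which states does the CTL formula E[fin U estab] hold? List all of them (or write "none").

{Estab, Listen, SynRcvd, SynSent}

States satisfying fin: {Listen}.
States satisfying estab: {Estab, SynRcvd, SynSent}.
States satisfying E[fin U estab]: {Estab, Listen, SynRcvd, SynSent}.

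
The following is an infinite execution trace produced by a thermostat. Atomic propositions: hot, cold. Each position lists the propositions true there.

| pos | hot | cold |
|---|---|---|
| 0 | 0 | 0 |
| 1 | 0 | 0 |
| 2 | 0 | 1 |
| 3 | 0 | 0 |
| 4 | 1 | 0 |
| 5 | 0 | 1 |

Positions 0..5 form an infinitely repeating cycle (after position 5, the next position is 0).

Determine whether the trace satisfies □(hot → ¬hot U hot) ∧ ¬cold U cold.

hot → ¬hot U hot holds at every position 0..5, and those are all positions ever visited, so □(hot → ¬hot U hot) holds.
Positions where hot holds: 4.
Check ¬hot U hot at each: 4→ok.
Walking from position 0: cold first holds at position 2, and ¬cold holds at every earlier position along the way, so ¬cold U cold holds.
At position 0: □(hot → ¬hot U hot) is true; ¬cold U cold is true; so □(hot → ¬hot U hot) ∧ ¬cold U cold is true.

Holds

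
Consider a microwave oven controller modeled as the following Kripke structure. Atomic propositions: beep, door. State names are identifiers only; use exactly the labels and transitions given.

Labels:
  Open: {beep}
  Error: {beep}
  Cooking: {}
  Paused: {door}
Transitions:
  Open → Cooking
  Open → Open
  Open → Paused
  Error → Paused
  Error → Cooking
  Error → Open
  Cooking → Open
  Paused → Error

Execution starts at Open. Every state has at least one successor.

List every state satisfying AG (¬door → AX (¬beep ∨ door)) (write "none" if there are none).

none

States satisfying ¬door → AX (¬beep ∨ door): {Paused}.
States satisfying AG (¬door → AX (¬beep ∨ door)): ∅.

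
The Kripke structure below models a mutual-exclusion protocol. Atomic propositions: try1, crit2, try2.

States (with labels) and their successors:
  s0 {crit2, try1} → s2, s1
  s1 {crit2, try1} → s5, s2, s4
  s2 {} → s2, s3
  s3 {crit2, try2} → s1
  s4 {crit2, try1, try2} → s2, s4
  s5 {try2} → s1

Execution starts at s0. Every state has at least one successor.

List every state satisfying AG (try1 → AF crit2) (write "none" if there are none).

States satisfying try1 → AF crit2: {s0, s1, s2, s3, s4, s5}.
States satisfying AG (try1 → AF crit2): {s0, s1, s2, s3, s4, s5}.

{s0, s1, s2, s3, s4, s5}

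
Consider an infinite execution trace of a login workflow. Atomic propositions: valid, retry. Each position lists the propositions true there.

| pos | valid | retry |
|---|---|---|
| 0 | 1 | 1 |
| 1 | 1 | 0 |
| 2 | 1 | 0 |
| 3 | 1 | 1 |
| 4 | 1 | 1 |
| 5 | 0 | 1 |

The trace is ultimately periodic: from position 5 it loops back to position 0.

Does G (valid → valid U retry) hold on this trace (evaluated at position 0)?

valid → valid U retry holds at every position 0..5, and those are all positions ever visited, so G (valid → valid U retry) holds.
Positions where valid holds: 0, 1, 2, 3, 4.
Check valid U retry at each: 0→ok, 1→ok, 2→ok, 3→ok, 4→ok.

Yes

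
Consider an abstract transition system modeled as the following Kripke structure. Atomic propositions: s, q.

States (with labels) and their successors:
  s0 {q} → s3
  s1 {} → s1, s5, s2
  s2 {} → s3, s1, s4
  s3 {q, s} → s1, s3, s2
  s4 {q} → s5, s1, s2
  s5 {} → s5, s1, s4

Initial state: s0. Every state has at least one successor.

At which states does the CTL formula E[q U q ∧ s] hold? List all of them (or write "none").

{s0, s3}

States satisfying q: {s0, s3, s4}.
States satisfying q ∧ s: {s3}.
States satisfying E[q U q ∧ s]: {s0, s3}.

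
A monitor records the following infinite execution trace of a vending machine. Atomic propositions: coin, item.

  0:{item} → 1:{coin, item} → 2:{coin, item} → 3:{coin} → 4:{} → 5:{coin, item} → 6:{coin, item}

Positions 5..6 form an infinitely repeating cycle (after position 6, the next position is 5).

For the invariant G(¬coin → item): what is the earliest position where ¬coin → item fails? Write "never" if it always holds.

4

Check ¬coin → item at each position in order: 0 ✓, 1 ✓, 2 ✓, 3 ✓.
At position 4 the labels are {}, so ¬coin → item is false there. This is the first violation.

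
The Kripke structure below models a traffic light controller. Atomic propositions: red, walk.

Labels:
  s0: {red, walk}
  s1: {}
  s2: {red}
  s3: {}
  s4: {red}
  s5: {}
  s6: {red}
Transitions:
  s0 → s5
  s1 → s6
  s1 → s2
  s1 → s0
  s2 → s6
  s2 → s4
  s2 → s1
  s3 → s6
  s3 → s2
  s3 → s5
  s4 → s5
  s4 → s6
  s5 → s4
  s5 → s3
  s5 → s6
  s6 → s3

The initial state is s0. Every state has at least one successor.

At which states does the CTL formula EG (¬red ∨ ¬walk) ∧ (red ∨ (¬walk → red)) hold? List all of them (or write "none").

{s2, s4, s6}

States satisfying ¬red ∨ ¬walk: {s1, s2, s3, s4, s5, s6}.
States satisfying EG (¬red ∨ ¬walk): {s1, s2, s3, s4, s5, s6}.
States satisfying ¬walk: {s1, s2, s3, s4, s5, s6}.
States satisfying ¬walk → red: {s0, s2, s4, s6}.
States satisfying red ∨ (¬walk → red): {s0, s2, s4, s6}.
States satisfying EG (¬red ∨ ¬walk) ∧ (red ∨ (¬walk → red)): {s2, s4, s6}.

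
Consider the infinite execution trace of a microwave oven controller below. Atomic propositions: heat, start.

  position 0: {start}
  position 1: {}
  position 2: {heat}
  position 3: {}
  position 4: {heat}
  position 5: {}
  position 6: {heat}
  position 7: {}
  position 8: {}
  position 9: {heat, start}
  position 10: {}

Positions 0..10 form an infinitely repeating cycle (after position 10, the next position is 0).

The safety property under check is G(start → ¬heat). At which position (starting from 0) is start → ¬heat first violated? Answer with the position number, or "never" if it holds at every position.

Check start → ¬heat at each position in order: 0 ✓, 1 ✓, 2 ✓, 3 ✓, 4 ✓, 5 ✓, 6 ✓, 7 ✓, 8 ✓.
At position 9 the labels are {heat, start}, so start → ¬heat is false there. This is the first violation.

9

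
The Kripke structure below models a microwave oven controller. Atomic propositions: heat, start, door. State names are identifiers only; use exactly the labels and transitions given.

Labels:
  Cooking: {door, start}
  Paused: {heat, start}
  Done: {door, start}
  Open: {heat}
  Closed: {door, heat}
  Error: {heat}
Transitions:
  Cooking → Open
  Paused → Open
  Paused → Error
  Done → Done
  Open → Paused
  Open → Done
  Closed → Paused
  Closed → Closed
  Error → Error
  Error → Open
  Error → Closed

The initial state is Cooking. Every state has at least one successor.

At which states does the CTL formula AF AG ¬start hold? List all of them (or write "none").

States satisfying AG ¬start: ∅.
States satisfying AF AG ¬start: ∅.

none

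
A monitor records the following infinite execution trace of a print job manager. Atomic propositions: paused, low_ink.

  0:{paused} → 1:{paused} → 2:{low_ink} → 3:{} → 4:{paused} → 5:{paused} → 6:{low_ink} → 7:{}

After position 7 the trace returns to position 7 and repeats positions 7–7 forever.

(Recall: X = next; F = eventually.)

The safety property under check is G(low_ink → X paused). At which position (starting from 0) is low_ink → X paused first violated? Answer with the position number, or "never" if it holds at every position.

Check low_ink → X paused at each position in order: 0 ✓, 1 ✓.
At position 2 the labels are {low_ink} and the next position 3 has {}, so low_ink → X paused is false there. This is the first violation.

2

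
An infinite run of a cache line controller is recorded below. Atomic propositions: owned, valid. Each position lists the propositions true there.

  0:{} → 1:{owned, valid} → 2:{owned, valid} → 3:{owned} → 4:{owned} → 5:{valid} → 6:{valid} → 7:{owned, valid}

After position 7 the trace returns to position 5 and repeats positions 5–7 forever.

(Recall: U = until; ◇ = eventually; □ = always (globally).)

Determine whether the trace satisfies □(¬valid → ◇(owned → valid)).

¬valid → ◇(owned → valid) holds at every position 0..7, and those are all positions ever visited, so □(¬valid → ◇(owned → valid)) holds.
Positions where ¬valid holds: 0, 3, 4.
Check ◇(owned → valid) at each: 0→ok, 3→ok, 4→ok.

Satisfied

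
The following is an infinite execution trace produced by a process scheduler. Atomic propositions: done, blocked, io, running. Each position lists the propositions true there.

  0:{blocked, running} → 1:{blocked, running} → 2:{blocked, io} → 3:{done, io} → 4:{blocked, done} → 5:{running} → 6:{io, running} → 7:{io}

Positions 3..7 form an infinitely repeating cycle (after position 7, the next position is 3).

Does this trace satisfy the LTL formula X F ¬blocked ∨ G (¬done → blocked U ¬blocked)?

The position after 0 is 1; F ¬blocked is true there.
¬done → blocked U ¬blocked holds at every position 0..7, and those are all positions ever visited, so G (¬done → blocked U ¬blocked) holds.
Positions where ¬done holds: 0, 1, 2, 5, 6, 7.
Check blocked U ¬blocked at each: 0→ok, 1→ok, 2→ok, 5→ok, 6→ok, 7→ok.
At position 0: X F ¬blocked is true; G (¬done → blocked U ¬blocked) is true; so X F ¬blocked ∨ G (¬done → blocked U ¬blocked) is true.

Yes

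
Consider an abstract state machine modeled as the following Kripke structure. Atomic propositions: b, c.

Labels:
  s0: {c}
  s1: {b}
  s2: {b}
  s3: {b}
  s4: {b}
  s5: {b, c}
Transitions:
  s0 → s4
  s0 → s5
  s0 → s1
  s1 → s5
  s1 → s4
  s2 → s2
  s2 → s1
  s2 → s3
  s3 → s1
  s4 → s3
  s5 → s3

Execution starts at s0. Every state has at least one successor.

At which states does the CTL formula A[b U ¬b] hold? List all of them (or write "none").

States satisfying b: {s1, s2, s3, s4, s5}.
States satisfying ¬b: {s0}.
States satisfying A[b U ¬b]: {s0}.

{s0}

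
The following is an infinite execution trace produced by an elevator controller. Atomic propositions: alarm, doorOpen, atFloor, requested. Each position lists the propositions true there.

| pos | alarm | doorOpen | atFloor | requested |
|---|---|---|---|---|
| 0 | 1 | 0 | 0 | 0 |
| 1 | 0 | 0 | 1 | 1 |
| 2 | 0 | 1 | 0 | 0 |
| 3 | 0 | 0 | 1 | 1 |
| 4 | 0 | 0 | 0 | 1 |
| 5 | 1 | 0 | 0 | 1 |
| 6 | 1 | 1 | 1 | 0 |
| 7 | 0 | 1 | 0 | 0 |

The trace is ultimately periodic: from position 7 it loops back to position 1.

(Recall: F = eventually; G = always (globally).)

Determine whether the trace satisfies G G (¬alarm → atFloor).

G (¬alarm → atFloor) must hold at every position from 0 onward. It fails at position 0, so G G (¬alarm → atFloor) is false.

No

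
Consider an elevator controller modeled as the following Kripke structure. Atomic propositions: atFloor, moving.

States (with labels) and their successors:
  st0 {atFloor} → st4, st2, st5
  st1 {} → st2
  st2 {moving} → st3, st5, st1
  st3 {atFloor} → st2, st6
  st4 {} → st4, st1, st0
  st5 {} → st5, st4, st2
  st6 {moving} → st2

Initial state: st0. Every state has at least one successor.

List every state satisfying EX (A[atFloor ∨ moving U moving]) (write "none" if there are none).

States satisfying A[atFloor ∨ moving U moving]: {st2, st3, st6}.
States satisfying EX (A[atFloor ∨ moving U moving]): {st0, st1, st2, st3, st5, st6}.

{st0, st1, st2, st3, st5, st6}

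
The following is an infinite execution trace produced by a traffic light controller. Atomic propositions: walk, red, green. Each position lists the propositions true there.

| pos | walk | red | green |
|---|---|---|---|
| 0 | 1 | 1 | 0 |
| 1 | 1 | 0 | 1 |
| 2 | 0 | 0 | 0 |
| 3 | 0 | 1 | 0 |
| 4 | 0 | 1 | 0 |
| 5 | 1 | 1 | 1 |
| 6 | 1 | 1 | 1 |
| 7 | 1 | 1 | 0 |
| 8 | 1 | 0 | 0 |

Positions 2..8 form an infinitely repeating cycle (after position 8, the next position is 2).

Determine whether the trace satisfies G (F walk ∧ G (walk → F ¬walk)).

Yes

F walk ∧ G (walk → F ¬walk) holds at every position 0..8, and those are all positions ever visited, so G (F walk ∧ G (walk → F ¬walk)) holds.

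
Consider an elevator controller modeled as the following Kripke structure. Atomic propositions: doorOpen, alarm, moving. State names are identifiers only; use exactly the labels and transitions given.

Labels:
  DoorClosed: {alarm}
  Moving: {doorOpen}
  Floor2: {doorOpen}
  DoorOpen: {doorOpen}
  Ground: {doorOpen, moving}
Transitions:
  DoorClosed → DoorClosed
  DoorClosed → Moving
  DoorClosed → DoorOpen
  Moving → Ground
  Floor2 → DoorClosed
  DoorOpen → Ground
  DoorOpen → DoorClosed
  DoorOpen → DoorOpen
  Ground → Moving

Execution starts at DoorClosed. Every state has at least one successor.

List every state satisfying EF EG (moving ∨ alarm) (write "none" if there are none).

{DoorClosed, Floor2, DoorOpen}

States satisfying EG (moving ∨ alarm): {DoorClosed}.
States satisfying EF EG (moving ∨ alarm): {DoorClosed, Floor2, DoorOpen}.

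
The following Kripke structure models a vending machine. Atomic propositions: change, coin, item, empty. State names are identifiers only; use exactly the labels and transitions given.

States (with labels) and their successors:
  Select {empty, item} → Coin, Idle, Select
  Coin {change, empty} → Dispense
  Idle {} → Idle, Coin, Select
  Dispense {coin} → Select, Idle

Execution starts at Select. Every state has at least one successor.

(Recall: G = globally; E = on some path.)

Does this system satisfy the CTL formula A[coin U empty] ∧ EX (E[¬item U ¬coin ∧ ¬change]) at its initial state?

Holds

States satisfying coin: {Dispense}.
States satisfying empty: {Select, Coin}.
States satisfying A[coin U empty]: {Select, Coin}.
States satisfying E[¬item U ¬coin ∧ ¬change]: {Select, Coin, Idle, Dispense}.
States satisfying EX (E[¬item U ¬coin ∧ ¬change]): {Select, Coin, Idle, Dispense}.
States satisfying A[coin U empty] ∧ EX (E[¬item U ¬coin ∧ ¬change]): {Select, Coin}.
Select ∈ Sat(A[coin U empty] ∧ EX (E[¬item U ¬coin ∧ ¬change])).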